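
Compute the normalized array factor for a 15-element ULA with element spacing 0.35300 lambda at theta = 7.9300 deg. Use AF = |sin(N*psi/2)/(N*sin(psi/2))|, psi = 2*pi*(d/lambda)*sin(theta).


psi = 2*pi*0.35300*sin(7.9300 deg) = 0.3059974 rad
AF = |sin(15*0.3059974/2) / (15*sin(0.3059974/2))| = 0.3277

0.3277


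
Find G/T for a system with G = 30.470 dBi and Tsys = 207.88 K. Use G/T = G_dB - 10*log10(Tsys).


G/T = 30.470 - 10*log10(207.88) = 30.470 - 23.17813 = 7.292 dB/K

7.292 dB/K


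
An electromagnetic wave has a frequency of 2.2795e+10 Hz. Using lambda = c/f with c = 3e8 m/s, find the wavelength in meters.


lambda = c / f = 3.0000e+08 / 2.2795e+10 = 0.01316 m

0.01316 m


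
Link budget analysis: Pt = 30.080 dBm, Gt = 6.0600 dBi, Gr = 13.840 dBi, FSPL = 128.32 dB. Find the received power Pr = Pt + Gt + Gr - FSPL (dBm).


Pr = 30.080 + 6.0600 + 13.840 - 128.32 = -78.34 dBm

-78.34 dBm


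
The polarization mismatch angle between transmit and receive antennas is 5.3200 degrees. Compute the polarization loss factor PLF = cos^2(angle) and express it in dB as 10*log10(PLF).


PLF_linear = cos^2(5.3200 deg) = 0.9914033
PLF_dB = 10 * log10(0.9914033) = -0.03750 dB

-0.03750 dB


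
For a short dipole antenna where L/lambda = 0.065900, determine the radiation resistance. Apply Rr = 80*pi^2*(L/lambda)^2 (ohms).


Rr = 80 * pi^2 * (0.065900)^2 = 80 * 9.869604 * 4.342810e-03 = 3.429 ohm

3.429 ohm


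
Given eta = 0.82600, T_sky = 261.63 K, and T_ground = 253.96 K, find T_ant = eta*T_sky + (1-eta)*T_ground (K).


T_ant = 0.82600 * 261.63 + (1 - 0.82600) * 253.96 = 260.3 K

260.3 K


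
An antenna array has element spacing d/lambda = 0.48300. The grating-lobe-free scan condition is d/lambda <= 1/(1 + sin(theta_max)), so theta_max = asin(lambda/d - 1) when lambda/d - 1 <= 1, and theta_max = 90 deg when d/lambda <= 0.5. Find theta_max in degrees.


lambda/d - 1 = 1/0.48300 - 1 = 1.070393 >= 1
d/lambda <= 0.5, so the array can scan to endfire without grating lobes: theta_max = 90 deg

90 deg


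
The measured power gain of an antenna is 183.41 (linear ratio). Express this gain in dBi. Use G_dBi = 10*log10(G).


G_dBi = 10 * log10(183.41) = 22.63 dBi

22.63 dBi


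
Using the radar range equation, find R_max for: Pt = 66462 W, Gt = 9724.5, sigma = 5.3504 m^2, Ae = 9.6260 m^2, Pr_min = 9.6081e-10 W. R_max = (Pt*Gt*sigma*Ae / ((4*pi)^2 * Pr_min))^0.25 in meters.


R^4 = 66462*9724.5*5.3504*9.6260 / ((4*pi)^2 * 9.6081e-10) = 2.193894e+17
R_max = 2.193894e+17^0.25 = 21642 m

21642 m


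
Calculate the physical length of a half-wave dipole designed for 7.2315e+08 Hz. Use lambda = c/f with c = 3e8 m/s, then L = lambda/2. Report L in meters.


lambda = c / f = 3.0000e+08 / 7.2315e+08 = 0.4148517 m
L = lambda / 2 = 0.4148517 / 2 = 0.2074 m

0.2074 m


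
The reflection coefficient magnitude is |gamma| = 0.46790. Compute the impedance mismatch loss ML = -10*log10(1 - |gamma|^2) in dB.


ML = -10 * log10(1 - 0.46790^2) = -10 * log10(0.78106959) = 1.073 dB

1.073 dB


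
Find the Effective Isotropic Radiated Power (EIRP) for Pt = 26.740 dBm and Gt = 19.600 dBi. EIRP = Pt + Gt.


EIRP = Pt + Gt = 26.740 + 19.600 = 46.34 dBm

46.34 dBm


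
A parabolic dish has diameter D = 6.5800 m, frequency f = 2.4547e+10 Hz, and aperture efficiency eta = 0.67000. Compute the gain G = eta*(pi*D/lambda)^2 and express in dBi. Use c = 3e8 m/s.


lambda = c / f = 3.0000e+08 / 2.4547e+10 = 0.01222145 m
G_linear = 0.67000 * (pi * 6.5800 / 0.01222145)^2 = 1.916818e+06
G_dBi = 10 * log10(1.916818e+06) = 62.83 dBi

62.83 dBi


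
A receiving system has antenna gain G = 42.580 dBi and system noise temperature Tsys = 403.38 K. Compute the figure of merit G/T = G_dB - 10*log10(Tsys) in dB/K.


G/T = 42.580 - 10*log10(403.38) = 42.580 - 26.05714 = 16.52 dB/K

16.52 dB/K


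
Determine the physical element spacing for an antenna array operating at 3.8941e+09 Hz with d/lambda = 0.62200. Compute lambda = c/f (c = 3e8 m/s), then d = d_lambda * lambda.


lambda = c / f = 3.0000e+08 / 3.8941e+09 = 0.07703962 m
d = 0.62200 * 0.07703962 = 0.04792 m

0.04792 m


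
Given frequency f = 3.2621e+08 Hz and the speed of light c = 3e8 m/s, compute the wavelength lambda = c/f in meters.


lambda = c / f = 3.0000e+08 / 3.2621e+08 = 0.9197 m

0.9197 m


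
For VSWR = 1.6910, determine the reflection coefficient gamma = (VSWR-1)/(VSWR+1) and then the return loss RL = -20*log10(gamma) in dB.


gamma = (1.6910 - 1) / (1.6910 + 1) = 0.2567819
RL = -20 * log10(0.2567819) = 11.81 dB

11.81 dB


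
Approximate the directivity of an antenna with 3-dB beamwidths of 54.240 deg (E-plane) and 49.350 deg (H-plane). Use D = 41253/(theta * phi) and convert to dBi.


D_linear = 41253 / (54.240 * 49.350) = 15.41163
D_dBi = 10 * log10(15.41163) = 11.88 dBi

11.88 dBi


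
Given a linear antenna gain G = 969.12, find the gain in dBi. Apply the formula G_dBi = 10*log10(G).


G_dBi = 10 * log10(969.12) = 29.86 dBi

29.86 dBi


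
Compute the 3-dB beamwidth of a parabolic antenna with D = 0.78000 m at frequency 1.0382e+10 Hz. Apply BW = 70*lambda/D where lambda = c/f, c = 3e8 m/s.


lambda = c / f = 3.0000e+08 / 1.0382e+10 = 0.02889617 m
BW = 70 * 0.02889617 / 0.78000 = 2.593 deg

2.593 deg


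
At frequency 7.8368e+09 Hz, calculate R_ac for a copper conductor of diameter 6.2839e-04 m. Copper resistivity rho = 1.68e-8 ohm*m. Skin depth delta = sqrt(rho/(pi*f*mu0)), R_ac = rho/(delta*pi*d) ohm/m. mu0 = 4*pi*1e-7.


delta = sqrt(1.68e-8 / (pi * 7.8368e+09 * 4*pi*1e-7)) = 7.368946e-07 m
R_ac = 1.68e-8 / (7.368946e-07 * pi * 6.2839e-04) = 11.55 ohm/m

11.55 ohm/m


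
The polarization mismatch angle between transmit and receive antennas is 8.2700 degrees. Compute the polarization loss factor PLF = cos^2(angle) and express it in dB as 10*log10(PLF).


PLF_linear = cos^2(8.2700 deg) = 0.9793106
PLF_dB = 10 * log10(0.9793106) = -0.09080 dB

-0.09080 dB


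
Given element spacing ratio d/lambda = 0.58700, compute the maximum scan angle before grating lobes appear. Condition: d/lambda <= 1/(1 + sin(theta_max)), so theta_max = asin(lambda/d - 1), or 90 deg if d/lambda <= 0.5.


lambda/d - 1 = 1/0.58700 - 1 = 0.7035775
theta_max = asin(0.7035775) = 44.71 deg

44.71 deg


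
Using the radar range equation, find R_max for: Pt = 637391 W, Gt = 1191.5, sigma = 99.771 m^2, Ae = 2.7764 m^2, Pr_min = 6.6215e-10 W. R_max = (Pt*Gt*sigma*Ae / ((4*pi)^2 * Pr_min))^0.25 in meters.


R^4 = 637391*1191.5*99.771*2.7764 / ((4*pi)^2 * 6.6215e-10) = 2.011918e+18
R_max = 2.011918e+18^0.25 = 37662 m

37662 m


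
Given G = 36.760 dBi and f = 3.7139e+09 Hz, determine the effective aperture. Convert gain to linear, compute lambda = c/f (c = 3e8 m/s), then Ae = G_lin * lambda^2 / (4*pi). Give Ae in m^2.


lambda = c / f = 3.0000e+08 / 3.7139e+09 = 0.08077762 m
G_linear = 10^(36.760/10) = 4742.420
Ae = G_linear * lambda^2 / (4*pi) = 4742.420 * 0.08077762^2 / (4*pi) = 2.462 m^2

2.462 m^2


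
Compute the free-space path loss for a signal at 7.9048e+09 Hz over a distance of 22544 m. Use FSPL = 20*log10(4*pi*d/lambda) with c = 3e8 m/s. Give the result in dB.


lambda = c / f = 3.0000e+08 / 7.9048e+09 = 0.03795162 m
FSPL = 20 * log10(4*pi*22544/0.03795162) = 137.5 dB

137.5 dB


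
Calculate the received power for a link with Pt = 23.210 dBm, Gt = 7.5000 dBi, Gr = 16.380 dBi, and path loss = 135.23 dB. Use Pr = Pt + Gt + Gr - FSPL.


Pr = 23.210 + 7.5000 + 16.380 - 135.23 = -88.14 dBm

-88.14 dBm


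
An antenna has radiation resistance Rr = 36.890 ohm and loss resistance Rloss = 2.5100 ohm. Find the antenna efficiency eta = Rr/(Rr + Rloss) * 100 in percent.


eta = 36.890 / (36.890 + 2.5100) * 100 = 93.63%

93.63%


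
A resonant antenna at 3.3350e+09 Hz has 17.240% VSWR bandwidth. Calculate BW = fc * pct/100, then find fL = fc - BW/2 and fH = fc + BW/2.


BW = 3.3350e+09 * 17.240/100 = 5.749540e+08 Hz
fL = 3.3350e+09 - 5.749540e+08/2 = 3.048e+09 Hz
fH = 3.3350e+09 + 5.749540e+08/2 = 3.622e+09 Hz

BW=5.750e+08 Hz, fL=3.048e+09 Hz, fH=3.622e+09 Hz


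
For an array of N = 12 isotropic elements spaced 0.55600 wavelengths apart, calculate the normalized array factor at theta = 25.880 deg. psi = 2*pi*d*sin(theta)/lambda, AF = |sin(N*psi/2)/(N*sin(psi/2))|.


psi = 2*pi*0.55600*sin(25.880 deg) = 1.524849 rad
AF = |sin(12*1.524849/2) / (12*sin(1.524849/2))| = 0.03284

0.03284


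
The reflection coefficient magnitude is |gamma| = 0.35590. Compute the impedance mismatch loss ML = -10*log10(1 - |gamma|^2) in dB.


ML = -10 * log10(1 - 0.35590^2) = -10 * log10(0.87333519) = 0.5882 dB

0.5882 dB


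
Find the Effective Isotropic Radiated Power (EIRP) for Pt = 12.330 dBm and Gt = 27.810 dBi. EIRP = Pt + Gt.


EIRP = Pt + Gt = 12.330 + 27.810 = 40.14 dBm

40.14 dBm


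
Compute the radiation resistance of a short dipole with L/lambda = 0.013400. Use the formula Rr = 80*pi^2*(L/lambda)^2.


Rr = 80 * pi^2 * (0.013400)^2 = 80 * 9.869604 * 1.795600e-04 = 0.1418 ohm

0.1418 ohm


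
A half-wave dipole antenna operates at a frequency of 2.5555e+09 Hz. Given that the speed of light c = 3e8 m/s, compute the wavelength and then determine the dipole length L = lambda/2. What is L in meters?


lambda = c / f = 3.0000e+08 / 2.5555e+09 = 0.1173939 m
L = lambda / 2 = 0.1173939 / 2 = 0.05870 m

0.05870 m


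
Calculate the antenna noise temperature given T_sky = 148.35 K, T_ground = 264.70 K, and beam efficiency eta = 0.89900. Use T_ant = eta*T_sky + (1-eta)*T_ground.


T_ant = 0.89900 * 148.35 + (1 - 0.89900) * 264.70 = 160.1 K

160.1 K


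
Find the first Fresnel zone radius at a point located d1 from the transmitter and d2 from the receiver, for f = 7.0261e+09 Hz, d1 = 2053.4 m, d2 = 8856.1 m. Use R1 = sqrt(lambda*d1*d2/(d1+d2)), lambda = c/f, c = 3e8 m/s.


lambda = c / f = 3.0000e+08 / 7.0261e+09 = 0.04269794 m
R1 = sqrt(0.04269794 * 2053.4 * 8856.1 / (2053.4 + 8856.1)) = 8.436 m

8.436 m


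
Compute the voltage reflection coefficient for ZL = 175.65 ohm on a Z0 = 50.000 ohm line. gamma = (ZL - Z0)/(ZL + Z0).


gamma = (175.65 - 50.000) / (175.65 + 50.000) = 0.5568

0.5568


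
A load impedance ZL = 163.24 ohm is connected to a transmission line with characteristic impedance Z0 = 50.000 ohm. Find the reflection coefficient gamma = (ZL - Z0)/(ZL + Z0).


gamma = (163.24 - 50.000) / (163.24 + 50.000) = 0.5310

0.5310


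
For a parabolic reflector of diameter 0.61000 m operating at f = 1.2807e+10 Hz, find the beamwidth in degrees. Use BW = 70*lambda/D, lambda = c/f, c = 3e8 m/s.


lambda = c / f = 3.0000e+08 / 1.2807e+10 = 0.02342469 m
BW = 70 * 0.02342469 / 0.61000 = 2.688 deg

2.688 deg


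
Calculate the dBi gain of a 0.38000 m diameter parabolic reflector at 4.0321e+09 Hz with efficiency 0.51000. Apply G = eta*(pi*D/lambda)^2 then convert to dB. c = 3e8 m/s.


lambda = c / f = 3.0000e+08 / 4.0321e+09 = 0.07440292 m
G_linear = 0.51000 * (pi * 0.38000 / 0.07440292)^2 = 131.2977
G_dBi = 10 * log10(131.2977) = 21.18 dBi

21.18 dBi


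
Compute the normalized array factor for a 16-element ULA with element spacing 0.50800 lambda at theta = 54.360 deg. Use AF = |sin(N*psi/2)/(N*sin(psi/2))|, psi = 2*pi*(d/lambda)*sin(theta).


psi = 2*pi*0.50800*sin(54.360 deg) = 2.594004 rad
AF = |sin(16*2.594004/2) / (16*sin(2.594004/2))| = 0.06138

0.06138


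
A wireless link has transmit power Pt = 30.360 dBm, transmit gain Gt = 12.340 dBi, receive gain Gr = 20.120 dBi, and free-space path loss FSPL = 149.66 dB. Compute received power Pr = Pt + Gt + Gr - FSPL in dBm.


Pr = 30.360 + 12.340 + 20.120 - 149.66 = -86.84 dBm

-86.84 dBm


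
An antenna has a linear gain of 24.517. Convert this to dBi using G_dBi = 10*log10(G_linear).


G_dBi = 10 * log10(24.517) = 13.89 dBi

13.89 dBi


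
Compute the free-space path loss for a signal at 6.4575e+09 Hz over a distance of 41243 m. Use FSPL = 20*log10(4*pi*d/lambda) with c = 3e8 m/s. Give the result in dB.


lambda = c / f = 3.0000e+08 / 6.4575e+09 = 0.04645761 m
FSPL = 20 * log10(4*pi*41243/0.04645761) = 141.0 dB

141.0 dB


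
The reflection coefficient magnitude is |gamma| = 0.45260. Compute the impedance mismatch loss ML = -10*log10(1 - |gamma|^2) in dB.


ML = -10 * log10(1 - 0.45260^2) = -10 * log10(0.79515324) = 0.9955 dB

0.9955 dB


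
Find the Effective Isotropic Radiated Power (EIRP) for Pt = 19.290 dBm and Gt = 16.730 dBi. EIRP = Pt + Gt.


EIRP = Pt + Gt = 19.290 + 16.730 = 36.02 dBm

36.02 dBm


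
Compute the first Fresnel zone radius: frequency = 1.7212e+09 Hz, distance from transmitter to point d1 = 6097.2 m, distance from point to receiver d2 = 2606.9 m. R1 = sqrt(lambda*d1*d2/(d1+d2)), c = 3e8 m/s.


lambda = c / f = 3.0000e+08 / 1.7212e+09 = 0.1742970 m
R1 = sqrt(0.1742970 * 6097.2 * 2606.9 / (6097.2 + 2606.9)) = 17.84 m

17.84 m


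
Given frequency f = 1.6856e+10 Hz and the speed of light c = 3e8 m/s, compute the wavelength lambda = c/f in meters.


lambda = c / f = 3.0000e+08 / 1.6856e+10 = 0.01780 m

0.01780 m


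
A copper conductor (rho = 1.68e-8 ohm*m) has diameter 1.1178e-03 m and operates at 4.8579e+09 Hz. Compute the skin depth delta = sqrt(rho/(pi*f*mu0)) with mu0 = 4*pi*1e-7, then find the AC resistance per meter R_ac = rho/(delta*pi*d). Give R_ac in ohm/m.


delta = sqrt(1.68e-8 / (pi * 4.8579e+09 * 4*pi*1e-7)) = 9.359453e-07 m
R_ac = 1.68e-8 / (9.359453e-07 * pi * 1.1178e-03) = 5.111 ohm/m

5.111 ohm/m


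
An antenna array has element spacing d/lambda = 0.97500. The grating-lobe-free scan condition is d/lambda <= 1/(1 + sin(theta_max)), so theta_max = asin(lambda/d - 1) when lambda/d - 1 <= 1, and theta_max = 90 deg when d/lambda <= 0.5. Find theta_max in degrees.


lambda/d - 1 = 1/0.97500 - 1 = 0.02564103
theta_max = asin(0.02564103) = 1.469 deg

1.469 deg


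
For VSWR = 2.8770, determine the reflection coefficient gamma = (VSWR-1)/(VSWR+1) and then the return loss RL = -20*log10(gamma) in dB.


gamma = (2.8770 - 1) / (2.8770 + 1) = 0.4841372
RL = -20 * log10(0.4841372) = 6.301 dB

6.301 dB


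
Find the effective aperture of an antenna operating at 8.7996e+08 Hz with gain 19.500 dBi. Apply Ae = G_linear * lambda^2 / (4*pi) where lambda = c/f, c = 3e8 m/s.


lambda = c / f = 3.0000e+08 / 8.7996e+08 = 0.3409246 m
G_linear = 10^(19.500/10) = 89.12509
Ae = G_linear * lambda^2 / (4*pi) = 89.12509 * 0.3409246^2 / (4*pi) = 0.8243 m^2

0.8243 m^2


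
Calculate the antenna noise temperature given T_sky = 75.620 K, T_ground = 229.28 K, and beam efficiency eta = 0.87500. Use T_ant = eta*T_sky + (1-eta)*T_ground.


T_ant = 0.87500 * 75.620 + (1 - 0.87500) * 229.28 = 94.83 K

94.83 K


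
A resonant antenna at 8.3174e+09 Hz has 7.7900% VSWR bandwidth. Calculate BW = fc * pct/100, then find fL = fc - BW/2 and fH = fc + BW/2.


BW = 8.3174e+09 * 7.7900/100 = 6.479255e+08 Hz
fL = 8.3174e+09 - 6.479255e+08/2 = 7.993e+09 Hz
fH = 8.3174e+09 + 6.479255e+08/2 = 8.641e+09 Hz

BW=6.479e+08 Hz, fL=7.993e+09 Hz, fH=8.641e+09 Hz


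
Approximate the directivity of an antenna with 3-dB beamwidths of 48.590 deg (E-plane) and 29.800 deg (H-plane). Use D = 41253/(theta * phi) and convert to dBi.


D_linear = 41253 / (48.590 * 29.800) = 28.49000
D_dBi = 10 * log10(28.49000) = 14.55 dBi

14.55 dBi


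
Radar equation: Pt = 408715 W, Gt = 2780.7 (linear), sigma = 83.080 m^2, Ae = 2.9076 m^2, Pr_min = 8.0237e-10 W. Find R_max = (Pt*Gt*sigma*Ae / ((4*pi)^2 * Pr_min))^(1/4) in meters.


R^4 = 408715*2780.7*83.080*2.9076 / ((4*pi)^2 * 8.0237e-10) = 2.166763e+18
R_max = 2.166763e+18^0.25 = 38367 m

38367 m


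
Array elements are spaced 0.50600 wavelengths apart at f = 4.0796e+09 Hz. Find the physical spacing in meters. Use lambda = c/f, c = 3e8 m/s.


lambda = c / f = 3.0000e+08 / 4.0796e+09 = 0.07353662 m
d = 0.50600 * 0.07353662 = 0.03721 m

0.03721 m


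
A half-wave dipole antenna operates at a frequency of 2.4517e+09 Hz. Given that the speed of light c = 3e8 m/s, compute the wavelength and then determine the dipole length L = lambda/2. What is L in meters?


lambda = c / f = 3.0000e+08 / 2.4517e+09 = 0.1223641 m
L = lambda / 2 = 0.1223641 / 2 = 0.06118 m

0.06118 m


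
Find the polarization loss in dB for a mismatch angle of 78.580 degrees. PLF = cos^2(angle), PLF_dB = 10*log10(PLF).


PLF_linear = cos^2(78.580 deg) = 0.03920380
PLF_dB = 10 * log10(0.03920380) = -14.07 dB

-14.07 dB


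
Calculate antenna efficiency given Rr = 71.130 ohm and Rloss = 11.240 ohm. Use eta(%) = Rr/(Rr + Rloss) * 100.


eta = 71.130 / (71.130 + 11.240) * 100 = 86.35%

86.35%


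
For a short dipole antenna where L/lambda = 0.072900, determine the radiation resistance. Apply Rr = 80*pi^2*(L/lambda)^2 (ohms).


Rr = 80 * pi^2 * (0.072900)^2 = 80 * 9.869604 * 5.314410e-03 = 4.196 ohm

4.196 ohm


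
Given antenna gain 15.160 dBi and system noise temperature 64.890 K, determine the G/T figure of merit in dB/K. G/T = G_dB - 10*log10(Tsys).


G/T = 15.160 - 10*log10(64.890) = 15.160 - 18.12178 = -2.962 dB/K

-2.962 dB/K


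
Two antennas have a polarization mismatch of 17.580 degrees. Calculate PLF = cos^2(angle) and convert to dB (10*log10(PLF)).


PLF_linear = cos^2(17.580 deg) = 0.9087736
PLF_dB = 10 * log10(0.9087736) = -0.4154 dB

-0.4154 dB


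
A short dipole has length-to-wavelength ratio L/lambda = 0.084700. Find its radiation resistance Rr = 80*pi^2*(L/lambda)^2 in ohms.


Rr = 80 * pi^2 * (0.084700)^2 = 80 * 9.869604 * 7.174090e-03 = 5.664 ohm

5.664 ohm


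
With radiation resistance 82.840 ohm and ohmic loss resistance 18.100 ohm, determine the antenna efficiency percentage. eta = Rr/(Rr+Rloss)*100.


eta = 82.840 / (82.840 + 18.100) * 100 = 82.07%

82.07%


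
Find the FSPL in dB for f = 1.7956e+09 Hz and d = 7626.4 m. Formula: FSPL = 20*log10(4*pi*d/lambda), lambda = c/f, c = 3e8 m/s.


lambda = c / f = 3.0000e+08 / 1.7956e+09 = 0.1670751 m
FSPL = 20 * log10(4*pi*7626.4/0.1670751) = 115.2 dB

115.2 dB


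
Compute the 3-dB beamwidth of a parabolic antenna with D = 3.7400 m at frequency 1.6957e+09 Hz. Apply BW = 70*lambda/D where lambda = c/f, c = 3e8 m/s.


lambda = c / f = 3.0000e+08 / 1.6957e+09 = 0.1769181 m
BW = 70 * 0.1769181 / 3.7400 = 3.311 deg

3.311 deg


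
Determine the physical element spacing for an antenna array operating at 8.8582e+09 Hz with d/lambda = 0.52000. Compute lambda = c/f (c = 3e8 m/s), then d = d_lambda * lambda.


lambda = c / f = 3.0000e+08 / 8.8582e+09 = 0.03386693 m
d = 0.52000 * 0.03386693 = 0.01761 m

0.01761 m


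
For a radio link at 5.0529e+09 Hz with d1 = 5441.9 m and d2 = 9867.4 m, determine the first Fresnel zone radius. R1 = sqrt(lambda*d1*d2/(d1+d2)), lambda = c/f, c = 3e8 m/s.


lambda = c / f = 3.0000e+08 / 5.0529e+09 = 0.05937185 m
R1 = sqrt(0.05937185 * 5441.9 * 9867.4 / (5441.9 + 9867.4)) = 14.43 m

14.43 m


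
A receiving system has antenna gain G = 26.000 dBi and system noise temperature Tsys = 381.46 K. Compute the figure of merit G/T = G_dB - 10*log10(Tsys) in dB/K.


G/T = 26.000 - 10*log10(381.46) = 26.000 - 25.81449 = 0.1855 dB/K

0.1855 dB/K


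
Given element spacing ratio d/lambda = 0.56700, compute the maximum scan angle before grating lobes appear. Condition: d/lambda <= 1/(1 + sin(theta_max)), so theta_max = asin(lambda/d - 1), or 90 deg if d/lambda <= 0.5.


lambda/d - 1 = 1/0.56700 - 1 = 0.7636684
theta_max = asin(0.7636684) = 49.79 deg

49.79 deg


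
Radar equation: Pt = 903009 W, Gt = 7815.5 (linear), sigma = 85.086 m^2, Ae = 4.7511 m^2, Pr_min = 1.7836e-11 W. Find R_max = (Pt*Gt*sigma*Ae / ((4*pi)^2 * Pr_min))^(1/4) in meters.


R^4 = 903009*7815.5*85.086*4.7511 / ((4*pi)^2 * 1.7836e-11) = 1.012940e+21
R_max = 1.012940e+21^0.25 = 178400 m

178400 m


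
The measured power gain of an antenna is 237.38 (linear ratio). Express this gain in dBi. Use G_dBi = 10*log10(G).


G_dBi = 10 * log10(237.38) = 23.75 dBi

23.75 dBi


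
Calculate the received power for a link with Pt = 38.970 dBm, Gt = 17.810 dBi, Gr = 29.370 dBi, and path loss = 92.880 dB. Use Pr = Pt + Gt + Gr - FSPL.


Pr = 38.970 + 17.810 + 29.370 - 92.880 = -6.73 dBm

-6.73 dBm


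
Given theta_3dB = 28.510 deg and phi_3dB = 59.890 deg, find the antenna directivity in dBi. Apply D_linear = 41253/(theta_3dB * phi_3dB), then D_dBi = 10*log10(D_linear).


D_linear = 41253 / (28.510 * 59.890) = 24.16039
D_dBi = 10 * log10(24.16039) = 13.83 dBi

13.83 dBi


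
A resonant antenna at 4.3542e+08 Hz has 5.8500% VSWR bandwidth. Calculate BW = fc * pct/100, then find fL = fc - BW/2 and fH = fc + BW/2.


BW = 4.3542e+08 * 5.8500/100 = 2.547207e+07 Hz
fL = 4.3542e+08 - 2.547207e+07/2 = 4.227e+08 Hz
fH = 4.3542e+08 + 2.547207e+07/2 = 4.482e+08 Hz

BW=2.547e+07 Hz, fL=4.227e+08 Hz, fH=4.482e+08 Hz


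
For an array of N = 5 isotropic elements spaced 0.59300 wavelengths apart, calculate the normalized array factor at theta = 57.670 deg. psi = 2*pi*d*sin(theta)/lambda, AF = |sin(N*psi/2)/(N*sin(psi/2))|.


psi = 2*pi*0.59300*sin(57.670 deg) = 3.148343 rad
AF = |sin(5*3.148343/2) / (5*sin(3.148343/2))| = 0.2000

0.2000


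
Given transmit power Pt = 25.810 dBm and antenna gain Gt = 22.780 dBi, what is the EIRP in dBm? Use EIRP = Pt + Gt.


EIRP = Pt + Gt = 25.810 + 22.780 = 48.59 dBm

48.59 dBm


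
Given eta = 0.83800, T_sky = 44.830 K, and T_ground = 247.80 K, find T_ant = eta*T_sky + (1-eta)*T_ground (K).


T_ant = 0.83800 * 44.830 + (1 - 0.83800) * 247.80 = 77.71 K

77.71 K


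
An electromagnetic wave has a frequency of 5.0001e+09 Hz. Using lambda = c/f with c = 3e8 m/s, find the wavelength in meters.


lambda = c / f = 3.0000e+08 / 5.0001e+09 = 0.06000 m

0.06000 m


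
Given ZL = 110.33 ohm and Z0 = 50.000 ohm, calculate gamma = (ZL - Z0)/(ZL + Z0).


gamma = (110.33 - 50.000) / (110.33 + 50.000) = 0.3763

0.3763


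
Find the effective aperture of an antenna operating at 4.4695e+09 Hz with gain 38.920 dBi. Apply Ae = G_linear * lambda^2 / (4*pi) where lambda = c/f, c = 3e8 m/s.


lambda = c / f = 3.0000e+08 / 4.4695e+09 = 0.06712160 m
G_linear = 10^(38.920/10) = 7798.301
Ae = G_linear * lambda^2 / (4*pi) = 7798.301 * 0.06712160^2 / (4*pi) = 2.796 m^2

2.796 m^2


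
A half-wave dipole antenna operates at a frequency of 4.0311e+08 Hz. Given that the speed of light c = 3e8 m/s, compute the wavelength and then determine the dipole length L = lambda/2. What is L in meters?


lambda = c / f = 3.0000e+08 / 4.0311e+08 = 0.7442137 m
L = lambda / 2 = 0.7442137 / 2 = 0.3721 m

0.3721 m


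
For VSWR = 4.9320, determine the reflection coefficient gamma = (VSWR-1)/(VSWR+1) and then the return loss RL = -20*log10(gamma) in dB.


gamma = (4.9320 - 1) / (4.9320 + 1) = 0.6628456
RL = -20 * log10(0.6628456) = 3.572 dB

3.572 dB


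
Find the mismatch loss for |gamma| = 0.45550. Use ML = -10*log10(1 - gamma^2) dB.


ML = -10 * log10(1 - 0.45550^2) = -10 * log10(0.79251975) = 1.010 dB

1.010 dB


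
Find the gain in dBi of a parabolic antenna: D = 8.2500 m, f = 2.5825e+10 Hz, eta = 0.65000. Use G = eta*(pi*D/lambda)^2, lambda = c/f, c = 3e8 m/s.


lambda = c / f = 3.0000e+08 / 2.5825e+10 = 0.01161665 m
G_linear = 0.65000 * (pi * 8.2500 / 0.01161665)^2 = 3.235633e+06
G_dBi = 10 * log10(3.235633e+06) = 65.10 dBi

65.10 dBi


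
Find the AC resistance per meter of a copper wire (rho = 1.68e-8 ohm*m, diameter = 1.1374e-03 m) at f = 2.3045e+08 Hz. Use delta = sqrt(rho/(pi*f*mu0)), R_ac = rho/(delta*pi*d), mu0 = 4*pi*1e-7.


delta = sqrt(1.68e-8 / (pi * 2.3045e+08 * 4*pi*1e-7)) = 4.297208e-06 m
R_ac = 1.68e-8 / (4.297208e-06 * pi * 1.1374e-03) = 1.094 ohm/m

1.094 ohm/m


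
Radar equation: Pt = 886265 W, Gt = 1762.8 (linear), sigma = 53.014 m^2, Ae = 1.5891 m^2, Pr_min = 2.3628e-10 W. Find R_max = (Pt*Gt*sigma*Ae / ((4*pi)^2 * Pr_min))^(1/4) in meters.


R^4 = 886265*1762.8*53.014*1.5891 / ((4*pi)^2 * 2.3628e-10) = 3.527457e+18
R_max = 3.527457e+18^0.25 = 43338 m

43338 m


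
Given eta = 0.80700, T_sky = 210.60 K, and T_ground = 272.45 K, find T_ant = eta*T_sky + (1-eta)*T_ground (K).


T_ant = 0.80700 * 210.60 + (1 - 0.80700) * 272.45 = 222.5 K

222.5 K


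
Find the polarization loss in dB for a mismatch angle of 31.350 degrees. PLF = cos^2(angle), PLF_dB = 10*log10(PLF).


PLF_linear = cos^2(31.350 deg) = 0.7293248
PLF_dB = 10 * log10(0.7293248) = -1.371 dB

-1.371 dB


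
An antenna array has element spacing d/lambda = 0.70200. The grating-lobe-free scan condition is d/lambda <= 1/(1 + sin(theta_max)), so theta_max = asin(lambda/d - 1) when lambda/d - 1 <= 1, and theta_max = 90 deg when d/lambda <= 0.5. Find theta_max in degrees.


lambda/d - 1 = 1/0.70200 - 1 = 0.4245014
theta_max = asin(0.4245014) = 25.12 deg

25.12 deg


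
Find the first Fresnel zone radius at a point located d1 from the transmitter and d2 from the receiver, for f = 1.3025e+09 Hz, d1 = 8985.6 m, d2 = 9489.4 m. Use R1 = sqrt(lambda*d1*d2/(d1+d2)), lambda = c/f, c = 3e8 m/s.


lambda = c / f = 3.0000e+08 / 1.3025e+09 = 0.2303263 m
R1 = sqrt(0.2303263 * 8985.6 * 9489.4 / (8985.6 + 9489.4)) = 32.60 m

32.60 m


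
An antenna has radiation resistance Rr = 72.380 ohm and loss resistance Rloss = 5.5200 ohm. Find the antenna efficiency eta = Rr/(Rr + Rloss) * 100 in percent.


eta = 72.380 / (72.380 + 5.5200) * 100 = 92.91%

92.91%


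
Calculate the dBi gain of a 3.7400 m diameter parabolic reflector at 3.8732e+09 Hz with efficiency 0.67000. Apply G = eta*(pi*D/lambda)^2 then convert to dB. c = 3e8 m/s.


lambda = c / f = 3.0000e+08 / 3.8732e+09 = 0.07745533 m
G_linear = 0.67000 * (pi * 3.7400 / 0.07745533)^2 = 15417.54
G_dBi = 10 * log10(15417.54) = 41.88 dBi

41.88 dBi


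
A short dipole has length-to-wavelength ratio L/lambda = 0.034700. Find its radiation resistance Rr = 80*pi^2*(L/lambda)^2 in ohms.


Rr = 80 * pi^2 * (0.034700)^2 = 80 * 9.869604 * 1.204090e-03 = 0.9507 ohm

0.9507 ohm


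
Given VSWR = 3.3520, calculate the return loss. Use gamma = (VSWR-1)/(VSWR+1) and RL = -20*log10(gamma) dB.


gamma = (3.3520 - 1) / (3.3520 + 1) = 0.5404412
RL = -20 * log10(0.5404412) = 5.345 dB

5.345 dB


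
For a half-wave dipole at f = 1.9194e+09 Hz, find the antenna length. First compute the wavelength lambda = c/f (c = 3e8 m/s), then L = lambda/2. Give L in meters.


lambda = c / f = 3.0000e+08 / 1.9194e+09 = 0.1562988 m
L = lambda / 2 = 0.1562988 / 2 = 0.07815 m

0.07815 m


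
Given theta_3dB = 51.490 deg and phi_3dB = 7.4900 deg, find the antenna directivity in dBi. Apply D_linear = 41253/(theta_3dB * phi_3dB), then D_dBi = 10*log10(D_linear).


D_linear = 41253 / (51.490 * 7.4900) = 106.9672
D_dBi = 10 * log10(106.9672) = 20.29 dBi

20.29 dBi


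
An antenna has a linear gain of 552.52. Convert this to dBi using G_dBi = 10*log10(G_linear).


G_dBi = 10 * log10(552.52) = 27.42 dBi

27.42 dBi


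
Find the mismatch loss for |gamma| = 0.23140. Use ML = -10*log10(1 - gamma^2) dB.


ML = -10 * log10(1 - 0.23140^2) = -10 * log10(0.94645404) = 0.2390 dB

0.2390 dB


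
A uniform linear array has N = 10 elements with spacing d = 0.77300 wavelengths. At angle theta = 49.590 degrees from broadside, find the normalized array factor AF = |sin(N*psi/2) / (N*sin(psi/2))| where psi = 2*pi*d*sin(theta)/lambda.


psi = 2*pi*0.77300*sin(49.590 deg) = 3.698168 rad
AF = |sin(10*3.698168/2) / (10*sin(3.698168/2))| = 0.03651

0.03651


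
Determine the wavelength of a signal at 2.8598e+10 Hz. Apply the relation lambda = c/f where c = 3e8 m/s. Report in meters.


lambda = c / f = 3.0000e+08 / 2.8598e+10 = 0.01049 m

0.01049 m


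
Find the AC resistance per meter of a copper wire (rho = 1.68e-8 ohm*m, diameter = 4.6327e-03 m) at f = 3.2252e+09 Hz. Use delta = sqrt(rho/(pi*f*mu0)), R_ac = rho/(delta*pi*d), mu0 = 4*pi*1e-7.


delta = sqrt(1.68e-8 / (pi * 3.2252e+09 * 4*pi*1e-7)) = 1.148673e-06 m
R_ac = 1.68e-8 / (1.148673e-06 * pi * 4.6327e-03) = 1.005 ohm/m

1.005 ohm/m


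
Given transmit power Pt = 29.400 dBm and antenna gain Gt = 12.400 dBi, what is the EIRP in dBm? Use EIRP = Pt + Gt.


EIRP = Pt + Gt = 29.400 + 12.400 = 41.80 dBm

41.80 dBm


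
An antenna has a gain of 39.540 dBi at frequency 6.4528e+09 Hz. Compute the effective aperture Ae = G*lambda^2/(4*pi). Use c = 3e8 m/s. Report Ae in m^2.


lambda = c / f = 3.0000e+08 / 6.4528e+09 = 0.04649145 m
G_linear = 10^(39.540/10) = 8994.976
Ae = G_linear * lambda^2 / (4*pi) = 8994.976 * 0.04649145^2 / (4*pi) = 1.547 m^2

1.547 m^2


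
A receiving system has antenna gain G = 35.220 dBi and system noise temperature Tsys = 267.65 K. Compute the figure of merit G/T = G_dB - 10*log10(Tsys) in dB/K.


G/T = 35.220 - 10*log10(267.65) = 35.220 - 24.27567 = 10.94 dB/K

10.94 dB/K


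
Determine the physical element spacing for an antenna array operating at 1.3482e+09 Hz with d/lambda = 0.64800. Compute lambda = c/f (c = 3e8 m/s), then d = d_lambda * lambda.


lambda = c / f = 3.0000e+08 / 1.3482e+09 = 0.2225189 m
d = 0.64800 * 0.2225189 = 0.1442 m

0.1442 m


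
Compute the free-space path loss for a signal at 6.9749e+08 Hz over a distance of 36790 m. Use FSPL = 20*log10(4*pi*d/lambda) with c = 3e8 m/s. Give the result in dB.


lambda = c / f = 3.0000e+08 / 6.9749e+08 = 0.4301137 m
FSPL = 20 * log10(4*pi*36790/0.4301137) = 120.6 dB

120.6 dB


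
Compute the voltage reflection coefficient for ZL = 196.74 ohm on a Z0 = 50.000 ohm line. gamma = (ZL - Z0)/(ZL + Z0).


gamma = (196.74 - 50.000) / (196.74 + 50.000) = 0.5947

0.5947


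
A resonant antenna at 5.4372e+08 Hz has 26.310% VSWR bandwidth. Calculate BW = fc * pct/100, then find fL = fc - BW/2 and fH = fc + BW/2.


BW = 5.4372e+08 * 26.310/100 = 1.430527e+08 Hz
fL = 5.4372e+08 - 1.430527e+08/2 = 4.722e+08 Hz
fH = 5.4372e+08 + 1.430527e+08/2 = 6.152e+08 Hz

BW=1.431e+08 Hz, fL=4.722e+08 Hz, fH=6.152e+08 Hz


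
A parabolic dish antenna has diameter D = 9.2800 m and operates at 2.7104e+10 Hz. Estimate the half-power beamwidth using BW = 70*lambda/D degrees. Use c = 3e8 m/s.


lambda = c / f = 3.0000e+08 / 2.7104e+10 = 0.01106848 m
BW = 70 * 0.01106848 / 9.2800 = 0.08349 deg

0.08349 deg


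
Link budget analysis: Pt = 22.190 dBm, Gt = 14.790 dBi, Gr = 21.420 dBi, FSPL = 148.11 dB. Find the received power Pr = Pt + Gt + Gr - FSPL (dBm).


Pr = 22.190 + 14.790 + 21.420 - 148.11 = -89.71 dBm

-89.71 dBm


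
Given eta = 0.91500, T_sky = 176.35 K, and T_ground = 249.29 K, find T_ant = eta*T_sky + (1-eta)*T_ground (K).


T_ant = 0.91500 * 176.35 + (1 - 0.91500) * 249.29 = 182.5 K

182.5 K


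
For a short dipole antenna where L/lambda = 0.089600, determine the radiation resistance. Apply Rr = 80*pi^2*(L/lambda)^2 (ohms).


Rr = 80 * pi^2 * (0.089600)^2 = 80 * 9.869604 * 8.028160e-03 = 6.339 ohm

6.339 ohm


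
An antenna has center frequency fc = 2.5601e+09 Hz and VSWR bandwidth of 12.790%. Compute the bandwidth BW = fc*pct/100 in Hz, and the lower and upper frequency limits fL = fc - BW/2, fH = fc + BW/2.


BW = 2.5601e+09 * 12.790/100 = 3.274368e+08 Hz
fL = 2.5601e+09 - 3.274368e+08/2 = 2.396e+09 Hz
fH = 2.5601e+09 + 3.274368e+08/2 = 2.724e+09 Hz

BW=3.274e+08 Hz, fL=2.396e+09 Hz, fH=2.724e+09 Hz


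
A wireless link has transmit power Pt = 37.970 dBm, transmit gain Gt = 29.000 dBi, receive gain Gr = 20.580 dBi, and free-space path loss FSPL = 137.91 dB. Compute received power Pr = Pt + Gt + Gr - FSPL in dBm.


Pr = 37.970 + 29.000 + 20.580 - 137.91 = -50.36 dBm

-50.36 dBm


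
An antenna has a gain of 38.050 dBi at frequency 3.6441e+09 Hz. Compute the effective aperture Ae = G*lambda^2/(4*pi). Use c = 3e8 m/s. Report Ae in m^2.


lambda = c / f = 3.0000e+08 / 3.6441e+09 = 0.08232485 m
G_linear = 10^(38.050/10) = 6382.635
Ae = G_linear * lambda^2 / (4*pi) = 6382.635 * 0.08232485^2 / (4*pi) = 3.442 m^2

3.442 m^2


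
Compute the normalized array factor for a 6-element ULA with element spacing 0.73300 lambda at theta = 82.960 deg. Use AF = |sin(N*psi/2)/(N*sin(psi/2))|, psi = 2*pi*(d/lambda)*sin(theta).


psi = 2*pi*0.73300*sin(82.960 deg) = 4.570853 rad
AF = |sin(6*4.570853/2) / (6*sin(4.570853/2))| = 0.2011

0.2011


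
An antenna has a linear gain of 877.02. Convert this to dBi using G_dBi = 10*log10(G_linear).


G_dBi = 10 * log10(877.02) = 29.43 dBi

29.43 dBi


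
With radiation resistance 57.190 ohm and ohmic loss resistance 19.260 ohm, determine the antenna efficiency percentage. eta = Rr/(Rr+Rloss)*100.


eta = 57.190 / (57.190 + 19.260) * 100 = 74.81%

74.81%


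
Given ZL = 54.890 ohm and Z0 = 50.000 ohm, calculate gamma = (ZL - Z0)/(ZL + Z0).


gamma = (54.890 - 50.000) / (54.890 + 50.000) = 0.04662

0.04662


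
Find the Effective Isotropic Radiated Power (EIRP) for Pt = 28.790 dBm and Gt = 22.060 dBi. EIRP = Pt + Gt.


EIRP = Pt + Gt = 28.790 + 22.060 = 50.85 dBm

50.85 dBm


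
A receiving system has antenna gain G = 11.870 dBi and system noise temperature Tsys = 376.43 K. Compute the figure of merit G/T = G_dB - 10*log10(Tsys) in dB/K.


G/T = 11.870 - 10*log10(376.43) = 11.870 - 25.75684 = -13.89 dB/K

-13.89 dB/K


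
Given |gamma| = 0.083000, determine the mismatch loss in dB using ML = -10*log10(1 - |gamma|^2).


ML = -10 * log10(1 - 0.083000^2) = -10 * log10(0.993111) = 0.03002 dB

0.03002 dB


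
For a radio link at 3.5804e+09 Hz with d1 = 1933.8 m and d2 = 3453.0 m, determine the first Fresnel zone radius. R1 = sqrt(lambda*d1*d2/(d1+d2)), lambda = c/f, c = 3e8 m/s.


lambda = c / f = 3.0000e+08 / 3.5804e+09 = 0.08378952 m
R1 = sqrt(0.08378952 * 1933.8 * 3453.0 / (1933.8 + 3453.0)) = 10.19 m

10.19 m


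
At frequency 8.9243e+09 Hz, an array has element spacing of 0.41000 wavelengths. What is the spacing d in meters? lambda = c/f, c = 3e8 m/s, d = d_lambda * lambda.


lambda = c / f = 3.0000e+08 / 8.9243e+09 = 0.03361608 m
d = 0.41000 * 0.03361608 = 0.01378 m

0.01378 m


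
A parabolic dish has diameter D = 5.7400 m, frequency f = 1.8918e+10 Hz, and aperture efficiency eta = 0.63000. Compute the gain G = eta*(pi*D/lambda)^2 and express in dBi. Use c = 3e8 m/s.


lambda = c / f = 3.0000e+08 / 1.8918e+10 = 0.01585791 m
G_linear = 0.63000 * (pi * 5.7400 / 0.01585791)^2 = 814652.1
G_dBi = 10 * log10(814652.1) = 59.11 dBi

59.11 dBi


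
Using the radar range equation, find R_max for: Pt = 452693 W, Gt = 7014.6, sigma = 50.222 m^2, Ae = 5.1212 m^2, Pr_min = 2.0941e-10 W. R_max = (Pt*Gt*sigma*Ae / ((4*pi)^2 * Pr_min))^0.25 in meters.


R^4 = 452693*7014.6*50.222*5.1212 / ((4*pi)^2 * 2.0941e-10) = 2.469763e+19
R_max = 2.469763e+19^0.25 = 70496 m

70496 m


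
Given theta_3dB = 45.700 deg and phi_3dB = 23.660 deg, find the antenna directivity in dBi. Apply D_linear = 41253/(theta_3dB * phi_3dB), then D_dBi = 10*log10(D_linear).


D_linear = 41253 / (45.700 * 23.660) = 38.15264
D_dBi = 10 * log10(38.15264) = 15.82 dBi

15.82 dBi


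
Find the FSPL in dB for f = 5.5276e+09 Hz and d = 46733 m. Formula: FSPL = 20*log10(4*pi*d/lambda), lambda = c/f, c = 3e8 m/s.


lambda = c / f = 3.0000e+08 / 5.5276e+09 = 0.05427310 m
FSPL = 20 * log10(4*pi*46733/0.05427310) = 140.7 dB

140.7 dB


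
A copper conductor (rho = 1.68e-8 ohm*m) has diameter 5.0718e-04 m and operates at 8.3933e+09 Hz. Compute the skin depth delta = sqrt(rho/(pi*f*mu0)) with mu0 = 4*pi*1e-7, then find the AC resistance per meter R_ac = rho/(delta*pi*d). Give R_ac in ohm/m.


delta = sqrt(1.68e-8 / (pi * 8.3933e+09 * 4*pi*1e-7)) = 7.120466e-07 m
R_ac = 1.68e-8 / (7.120466e-07 * pi * 5.0718e-04) = 14.81 ohm/m

14.81 ohm/m


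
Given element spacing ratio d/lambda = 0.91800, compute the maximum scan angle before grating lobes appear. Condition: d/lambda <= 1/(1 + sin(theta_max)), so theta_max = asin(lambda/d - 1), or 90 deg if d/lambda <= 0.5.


lambda/d - 1 = 1/0.91800 - 1 = 0.08932462
theta_max = asin(0.08932462) = 5.125 deg

5.125 deg


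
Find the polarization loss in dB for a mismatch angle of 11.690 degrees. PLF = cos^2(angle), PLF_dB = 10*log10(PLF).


PLF_linear = cos^2(11.690 deg) = 0.9589466
PLF_dB = 10 * log10(0.9589466) = -0.1821 dB

-0.1821 dB


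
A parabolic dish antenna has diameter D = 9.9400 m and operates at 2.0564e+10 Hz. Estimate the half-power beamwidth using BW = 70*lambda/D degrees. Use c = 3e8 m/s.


lambda = c / f = 3.0000e+08 / 2.0564e+10 = 0.01458860 m
BW = 70 * 0.01458860 / 9.9400 = 0.1027 deg

0.1027 deg


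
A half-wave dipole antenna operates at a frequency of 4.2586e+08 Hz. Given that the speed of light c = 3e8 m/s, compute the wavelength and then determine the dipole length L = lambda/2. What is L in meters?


lambda = c / f = 3.0000e+08 / 4.2586e+08 = 0.7044569 m
L = lambda / 2 = 0.7044569 / 2 = 0.3522 m

0.3522 m


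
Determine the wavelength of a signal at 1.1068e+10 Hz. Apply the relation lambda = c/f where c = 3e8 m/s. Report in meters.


lambda = c / f = 3.0000e+08 / 1.1068e+10 = 0.02711 m

0.02711 m


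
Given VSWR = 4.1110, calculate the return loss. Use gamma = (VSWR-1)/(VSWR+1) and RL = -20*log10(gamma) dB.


gamma = (4.1110 - 1) / (4.1110 + 1) = 0.6086871
RL = -20 * log10(0.6086871) = 4.312 dB

4.312 dB


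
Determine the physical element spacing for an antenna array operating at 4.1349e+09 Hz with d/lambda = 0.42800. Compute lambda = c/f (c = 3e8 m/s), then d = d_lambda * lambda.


lambda = c / f = 3.0000e+08 / 4.1349e+09 = 0.07255315 m
d = 0.42800 * 0.07255315 = 0.03105 m

0.03105 m


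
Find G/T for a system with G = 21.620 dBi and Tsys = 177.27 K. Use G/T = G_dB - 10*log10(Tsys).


G/T = 21.620 - 10*log10(177.27) = 21.620 - 22.48635 = -0.8664 dB/K

-0.8664 dB/K


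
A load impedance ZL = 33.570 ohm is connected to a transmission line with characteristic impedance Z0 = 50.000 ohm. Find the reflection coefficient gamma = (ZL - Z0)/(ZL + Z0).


gamma = (33.570 - 50.000) / (33.570 + 50.000) = -0.1966

-0.1966


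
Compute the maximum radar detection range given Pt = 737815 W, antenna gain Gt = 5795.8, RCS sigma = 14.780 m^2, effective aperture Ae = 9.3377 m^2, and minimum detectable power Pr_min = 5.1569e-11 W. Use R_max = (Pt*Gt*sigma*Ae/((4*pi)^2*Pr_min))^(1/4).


R^4 = 737815*5795.8*14.780*9.3377 / ((4*pi)^2 * 5.1569e-11) = 7.247142e+19
R_max = 7.247142e+19^0.25 = 92266 m

92266 m


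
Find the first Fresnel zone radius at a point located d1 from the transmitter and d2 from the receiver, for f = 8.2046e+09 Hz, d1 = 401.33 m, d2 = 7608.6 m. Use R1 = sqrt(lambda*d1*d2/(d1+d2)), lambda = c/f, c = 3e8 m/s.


lambda = c / f = 3.0000e+08 / 8.2046e+09 = 0.03656485 m
R1 = sqrt(0.03656485 * 401.33 * 7608.6 / (401.33 + 7608.6)) = 3.734 m

3.734 m


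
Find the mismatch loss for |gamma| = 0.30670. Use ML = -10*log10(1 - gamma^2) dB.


ML = -10 * log10(1 - 0.30670^2) = -10 * log10(0.90593511) = 0.4290 dB

0.4290 dB


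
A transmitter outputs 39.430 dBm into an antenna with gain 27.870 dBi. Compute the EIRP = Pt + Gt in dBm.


EIRP = Pt + Gt = 39.430 + 27.870 = 67.30 dBm

67.30 dBm


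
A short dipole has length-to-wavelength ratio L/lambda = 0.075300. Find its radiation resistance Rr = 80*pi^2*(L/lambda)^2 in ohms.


Rr = 80 * pi^2 * (0.075300)^2 = 80 * 9.869604 * 5.670090e-03 = 4.477 ohm

4.477 ohm


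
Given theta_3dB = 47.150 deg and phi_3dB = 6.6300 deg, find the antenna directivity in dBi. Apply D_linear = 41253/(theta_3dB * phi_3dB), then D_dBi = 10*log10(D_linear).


D_linear = 41253 / (47.150 * 6.6300) = 131.9655
D_dBi = 10 * log10(131.9655) = 21.20 dBi

21.20 dBi


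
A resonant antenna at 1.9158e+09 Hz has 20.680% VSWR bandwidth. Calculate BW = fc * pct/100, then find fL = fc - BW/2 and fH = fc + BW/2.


BW = 1.9158e+09 * 20.680/100 = 3.961874e+08 Hz
fL = 1.9158e+09 - 3.961874e+08/2 = 1.718e+09 Hz
fH = 1.9158e+09 + 3.961874e+08/2 = 2.114e+09 Hz

BW=3.962e+08 Hz, fL=1.718e+09 Hz, fH=2.114e+09 Hz
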